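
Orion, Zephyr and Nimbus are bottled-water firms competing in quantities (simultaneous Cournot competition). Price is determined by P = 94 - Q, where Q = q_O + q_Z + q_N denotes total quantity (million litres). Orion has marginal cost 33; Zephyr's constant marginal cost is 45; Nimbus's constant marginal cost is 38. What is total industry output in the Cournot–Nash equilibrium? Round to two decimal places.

41.50

Orion's profit: π_O = (94 - Q)q_O - (33q_O). Setting ∂π_O/∂q_O = 0: 61 - 2q_O - (q_Z + q_N) = 0.
Zephyr's profit: π_Z = (94 - Q)q_Z - (45q_Z). Setting ∂π_Z/∂q_Z = 0: 49 - 2q_Z - (q_O + q_N) = 0.
Nimbus's profit: π_N = (94 - Q)q_N - (38q_N). Setting ∂π_N/∂q_N = 0: 56 - 2q_N - (q_O + q_Z) = 0.
Summing all 3 equations gives 166 − 4Q = 0, hence Q = 83/2.
Back-substituting: q_O = (61 − 83/2) = 39/2, q_Z = (49 − 83/2) = 15/2, q_N = (56 − 83/2) = 29/2.
Total output Q = 39/2 + 15/2 + 29/2 = 83/2.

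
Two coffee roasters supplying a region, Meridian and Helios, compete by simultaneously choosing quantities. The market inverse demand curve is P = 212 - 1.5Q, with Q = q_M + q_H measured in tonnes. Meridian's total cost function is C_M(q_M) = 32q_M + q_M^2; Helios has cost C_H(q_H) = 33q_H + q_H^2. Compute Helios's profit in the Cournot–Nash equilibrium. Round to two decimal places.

Meridian's profit: π_M = (212 - 1.5Q)q_M - (32q_M + q_M²). Setting ∂π_M/∂q_M = 0: 180 - 5q_M - (3/2)(q_H) = 0.
Helios's first-order condition: 179 - 5q_H - (3/2)(q_M) = 0.
Best responses: q_M = (180 - (3/2)q_H)/5, q_H = (179 - (3/2)q_M)/5.
Solving the pair: q_M = 27.7582, q_H = 27.4725.
Price P = 212 - (3/2)·(718/13) = 1679/13.
Helios's profit: (1679/13)·27.4725 - 33·27.4725 - 27.4725² = 1886.8494.

1886.85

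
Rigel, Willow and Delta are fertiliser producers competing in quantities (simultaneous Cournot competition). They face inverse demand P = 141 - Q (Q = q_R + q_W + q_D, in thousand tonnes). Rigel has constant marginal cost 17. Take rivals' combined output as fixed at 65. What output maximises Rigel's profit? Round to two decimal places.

With rivals' combined output fixed at 65, Rigel's profit is π_R = (141 - 65 - q_R)q_R - (17q_R) = (76 - q_R)q_R - (17q_R).
∂π_R/∂q_R = 59 - 2q_R = 0, so q_R = 59/2.

29.50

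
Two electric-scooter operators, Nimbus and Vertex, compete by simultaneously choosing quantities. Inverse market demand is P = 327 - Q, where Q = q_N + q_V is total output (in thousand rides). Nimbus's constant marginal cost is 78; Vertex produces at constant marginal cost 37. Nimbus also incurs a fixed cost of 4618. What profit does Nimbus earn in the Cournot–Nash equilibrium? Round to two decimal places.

189.11

Nimbus's profit: π_N = (327 - Q)q_N - (78q_N). Setting ∂π_N/∂q_N = 0: 249 - 2q_N - (q_V) = 0.
Vertex's first-order condition: 290 - 2q_V - (q_N) = 0.
Best responses: q_N = (249 - q_V)/2, q_V = (290 - q_N)/2.
Substituting one into the other gives q_N = 208/3 and q_V = 331/3.
Price P = 327 - 539/3 = 442/3.
Nimbus's profit: (442/3 - 78)·(208/3) - 4618 = 1702/9.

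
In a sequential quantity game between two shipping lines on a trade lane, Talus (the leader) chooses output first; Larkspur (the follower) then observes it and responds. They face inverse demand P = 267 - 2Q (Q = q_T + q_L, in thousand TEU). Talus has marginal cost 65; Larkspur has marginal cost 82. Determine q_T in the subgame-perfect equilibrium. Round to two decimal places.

54.75

Solve by backward induction. Given q_T, the follower Larkspur maximises π_L = (267 - 2q_T - 2q_L)q_L - 82q_L.
∂π_L/∂q_L = 185 - 2q_T - 4q_L = 0 gives the reaction function q_L = (185 - 2q_T)/4.
The leader anticipates this reaction. Substituting into P = 267 - 2Q gives P = 349/2 - q_T, so π_T = (349/2 - q_T)q_T - 65q_T.
The leader's first-order condition 219/2 - 2q_T = 0 yields q_T = 219/4.
Then q_L = (185 - 2·(219/4))/4 = 151/8.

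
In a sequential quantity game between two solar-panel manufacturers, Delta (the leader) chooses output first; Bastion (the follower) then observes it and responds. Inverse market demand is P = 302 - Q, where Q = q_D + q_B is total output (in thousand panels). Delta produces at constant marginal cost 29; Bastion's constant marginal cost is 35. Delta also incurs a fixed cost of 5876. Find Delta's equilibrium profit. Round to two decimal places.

The follower Bastion best-responds to any q_D: π_B = (302 - Q)q_B - 35q_B.
∂π_B/∂q_B = 267 - q_D - 2q_B = 0 gives the reaction function q_B = (267 - q_D)/2.
The leader anticipates this reaction. Substituting into P = 302 - Q gives P = 337/2 - (1/2)q_D, so π_D = (337/2 - (1/2)q_D)q_D - 29q_D.
Maximising: ∂π_D/∂q_D = 279/2 - q_D = 0, giving q_D = 279/2.
Then q_B = (267 - 279/2)/2 = 255/4.
Price P = 302 - 813/4 = 395/4.
Delta's profit: (395/4 - 29)·(279/2) - 5876 = 3854.1250.

3854.13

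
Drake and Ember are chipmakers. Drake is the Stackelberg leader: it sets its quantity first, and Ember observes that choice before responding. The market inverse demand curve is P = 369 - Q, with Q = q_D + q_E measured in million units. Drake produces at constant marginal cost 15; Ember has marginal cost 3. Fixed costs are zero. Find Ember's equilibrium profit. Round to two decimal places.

The follower Ember best-responds to any q_D: π_E = (369 - Q)q_E - 3q_E.
∂π_E/∂q_E = 366 - q_D - 2q_E = 0 gives the reaction function q_E = (366 - q_D)/2.
The leader anticipates this reaction. Substituting into P = 369 - Q gives P = 186 - (1/2)q_D, so π_D = (186 - (1/2)q_D)q_D - 15q_D.
Maximising: ∂π_D/∂q_D = 171 - q_D = 0, giving q_D = 171.
Then q_E = (366 - 171)/2 = 195/2.
Price P = 369 - 537/2 = 201/2.
Ember's profit: (201/2 - 3)·(195/2) = 9506.2500.

9506.25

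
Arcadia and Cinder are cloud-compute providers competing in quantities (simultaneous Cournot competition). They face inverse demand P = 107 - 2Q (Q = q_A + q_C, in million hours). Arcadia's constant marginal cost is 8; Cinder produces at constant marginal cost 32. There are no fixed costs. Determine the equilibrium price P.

Arcadia's profit: π_A = (107 - 2Q)q_A - (8q_A). Setting ∂π_A/∂q_A = 0: 99 - 4q_A - 2(q_C) = 0.
Cinder's profit: π_C = (107 - 2Q)q_C - (32q_C). Setting ∂π_C/∂q_C = 0: 75 - 4q_C - 2(q_A) = 0.
Rearranging gives the reaction functions q_A = (99 - 2q_C)/4 and q_C = (75 - 2q_A)/4.
Substituting one into the other gives q_A = 41/2 and q_C = 17/2.
Total output Q = 29, so price P = 107 - 2·29 = 49.

49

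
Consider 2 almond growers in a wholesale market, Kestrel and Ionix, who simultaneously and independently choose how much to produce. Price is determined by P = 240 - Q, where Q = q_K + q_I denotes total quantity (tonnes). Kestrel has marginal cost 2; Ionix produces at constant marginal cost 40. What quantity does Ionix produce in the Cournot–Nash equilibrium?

54

Kestrel's profit: π_K = (240 - Q)q_K - (2q_K). Setting ∂π_K/∂q_K = 0: 238 - 2q_K - (q_I) = 0.
Ionix's profit: π_I = (240 - Q)q_I - (40q_I). Setting ∂π_I/∂q_I = 0: 200 - 2q_I - (q_K) = 0.
Best responses: q_K = (238 - q_I)/2, q_I = (200 - q_K)/2.
Solving the pair: q_K = 92, q_I = 54.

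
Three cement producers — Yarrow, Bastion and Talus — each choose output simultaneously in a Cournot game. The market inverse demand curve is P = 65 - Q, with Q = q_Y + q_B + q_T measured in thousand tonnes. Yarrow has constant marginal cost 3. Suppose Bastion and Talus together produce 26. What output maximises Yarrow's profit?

18

With rivals' combined output fixed at 26, Yarrow's profit is π_Y = (65 - 26 - q_Y)q_Y - (3q_Y) = (39 - q_Y)q_Y - (3q_Y).
∂π_Y/∂q_Y = 36 - 2q_Y = 0, so q_Y = 18.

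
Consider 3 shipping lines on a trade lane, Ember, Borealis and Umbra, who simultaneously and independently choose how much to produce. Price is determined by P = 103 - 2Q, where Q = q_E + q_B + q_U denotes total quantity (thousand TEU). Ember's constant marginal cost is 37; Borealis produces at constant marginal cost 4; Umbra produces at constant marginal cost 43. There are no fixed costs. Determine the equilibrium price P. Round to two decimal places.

46.75

Ember's profit: π_E = (103 - 2Q)q_E - (37q_E). Setting ∂π_E/∂q_E = 0: 66 - 4q_E - 2(q_B + q_U) = 0.
Borealis's profit: π_B = (103 - 2Q)q_B - (4q_B). Setting ∂π_B/∂q_B = 0: 99 - 4q_B - 2(q_E + q_U) = 0.
Umbra's profit: π_U = (103 - 2Q)q_U - (43q_U). Setting ∂π_U/∂q_U = 0: 60 - 4q_U - 2(q_E + q_B) = 0.
Adding the 3 conditions: 225 − 4Q − 4Q = 0, i.e. Q = 225/8.
Back-substituting: q_E = (66 − 225/4)/2 = 39/8, q_B = (99 − 225/4)/2 = 171/8, q_U = (60 − 225/4)/2 = 15/8.
Total output Q = 225/8, so price P = 103 - 2·(225/8) = 187/4.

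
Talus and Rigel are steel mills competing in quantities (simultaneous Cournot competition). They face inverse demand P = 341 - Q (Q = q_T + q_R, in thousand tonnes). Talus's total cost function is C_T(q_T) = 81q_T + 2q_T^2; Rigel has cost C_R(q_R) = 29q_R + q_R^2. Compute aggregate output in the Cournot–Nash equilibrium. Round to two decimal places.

101.74

Talus's profit: π_T = (341 - Q)q_T - (81q_T + 2q_T²). Setting ∂π_T/∂q_T = 0: 260 - 6q_T - (q_R) = 0.
Rigel's first-order condition: 312 - 4q_R - (q_T) = 0.
Rearranging gives the reaction functions q_T = (260 - q_R)/6 and q_R = (312 - q_T)/4.
Solving the pair: q_T = 728/23, q_R = 1612/23.
Total output Q = 728/23 + 1612/23 = 101.7391.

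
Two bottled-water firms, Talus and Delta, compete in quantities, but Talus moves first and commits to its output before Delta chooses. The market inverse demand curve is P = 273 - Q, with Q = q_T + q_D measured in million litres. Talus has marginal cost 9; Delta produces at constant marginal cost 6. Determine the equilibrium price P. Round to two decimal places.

Solve by backward induction. Given q_T, the follower Delta maximises π_D = (273 - q_T - q_D)q_D - 6q_D.
Setting the follower's marginal profit to zero, 267 - q_T - 2q_D = 0, i.e. q_D = (267 - q_T)/2.
Talus substitutes q_D(q_T) into its own profit: π_T = q_T(273 - q_T - (267 - q_T)/2) - 9q_T = (279/2 - (1/2)q_T)q_T - 9q_T.
The leader's first-order condition 261/2 - q_T = 0 yields q_T = 261/2.
Then q_D = (267 - 261/2)/2 = 273/4.
Total output Q = 795/4, so price P = 273 - 795/4 = 297/4.

74.25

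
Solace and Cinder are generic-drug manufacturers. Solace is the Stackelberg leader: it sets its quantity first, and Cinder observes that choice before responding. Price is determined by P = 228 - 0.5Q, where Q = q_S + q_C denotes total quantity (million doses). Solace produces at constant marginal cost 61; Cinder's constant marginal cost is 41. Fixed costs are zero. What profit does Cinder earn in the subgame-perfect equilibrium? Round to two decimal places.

Solve by backward induction. Given q_S, the follower Cinder maximises π_C = (228 - (1/2)q_S - (1/2)q_C)q_C - 41q_C.
Setting the follower's marginal profit to zero, 187 - (1/2)q_S - q_C = 0, i.e. q_C = (187 - (1/2)q_S).
The leader anticipates this reaction. Substituting into P = 228 - 0.5Q gives P = 269/2 - (1/4)q_S, so π_S = (269/2 - (1/4)q_S)q_S - 61q_S.
Leader FOC: 147/2 - (1/2)q_S = 0, so q_S = 147.
Then q_C = (187 - (1/2)·147) = 227/2.
Price P = 228 - (1/2)·(521/2) = 391/4.
Cinder's profit: (391/4 - 41)·(227/2) = 6441.1250.

6441.13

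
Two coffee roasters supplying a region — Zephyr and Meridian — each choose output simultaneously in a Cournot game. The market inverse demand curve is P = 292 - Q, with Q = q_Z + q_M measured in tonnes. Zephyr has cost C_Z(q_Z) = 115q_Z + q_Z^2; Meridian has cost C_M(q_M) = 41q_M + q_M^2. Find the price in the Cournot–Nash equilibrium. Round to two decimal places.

206.40

Zephyr's profit: π_Z = (292 - Q)q_Z - (115q_Z + q_Z²). Setting ∂π_Z/∂q_Z = 0: 177 - 4q_Z - (q_M) = 0.
Meridian's first-order condition: 251 - 4q_M - (q_Z) = 0.
Rearranging gives the reaction functions q_Z = (177 - q_M)/4 and q_M = (251 - q_Z)/4.
Solving the pair: q_Z = 457/15, q_M = 827/15.
Total output Q = 428/5, so price P = 292 - 428/5 = 1032/5.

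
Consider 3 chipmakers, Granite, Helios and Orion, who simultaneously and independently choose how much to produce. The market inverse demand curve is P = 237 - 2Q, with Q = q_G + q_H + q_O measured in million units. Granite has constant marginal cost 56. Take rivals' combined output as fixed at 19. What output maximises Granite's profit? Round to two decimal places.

With rivals' combined output fixed at 19, Granite's profit is π_G = (237 - 2·19 - 2q_G)q_G - (56q_G) = (199 - 2q_G)q_G - (56q_G).
∂π_G/∂q_G = 143 - 4q_G = 0, so q_G = 143/4.

35.75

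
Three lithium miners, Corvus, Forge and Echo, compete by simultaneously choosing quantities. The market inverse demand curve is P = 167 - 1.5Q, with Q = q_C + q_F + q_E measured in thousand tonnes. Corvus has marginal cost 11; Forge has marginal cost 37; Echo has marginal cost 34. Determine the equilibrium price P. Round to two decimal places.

62.25

Corvus's profit: π_C = (167 - 1.5Q)q_C - (11q_C). Setting ∂π_C/∂q_C = 0: 156 - 3q_C - (3/2)(q_F + q_E) = 0.
Forge's first-order condition: 130 - 3q_F - (3/2)(q_C + q_E) = 0.
Echo's profit: π_E = (167 - 1.5Q)q_E - (34q_E). Setting ∂π_E/∂q_E = 0: 133 - 3q_E - (3/2)(q_C + q_F) = 0.
Summing all 3 equations gives 419 − 6Q = 0, hence Q = 419/6.
Back-substituting: q_C = (156 − 419/4)/(3/2) = 205/6, q_F = (130 − 419/4)/(3/2) = 101/6, q_E = (133 − 419/4)/(3/2) = 113/6.
Total output Q = 419/6, so price P = 167 - (3/2)·(419/6) = 249/4.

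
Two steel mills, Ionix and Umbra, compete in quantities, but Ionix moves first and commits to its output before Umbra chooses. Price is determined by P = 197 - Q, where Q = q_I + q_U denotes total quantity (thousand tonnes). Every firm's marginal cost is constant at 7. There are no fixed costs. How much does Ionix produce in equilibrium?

95

The follower Umbra best-responds to any q_I: π_U = (197 - Q)q_U - 7q_U.
∂π_U/∂q_U = 190 - q_I - 2q_U = 0 gives the reaction function q_U = (190 - q_I)/2.
Ionix substitutes q_U(q_I) into its own profit: π_I = q_I(197 - q_I - (190 - q_I)/2) - 7q_I = (102 - (1/2)q_I)q_I - 7q_I.
Maximising: ∂π_I/∂q_I = 95 - q_I = 0, giving q_I = 95.
Then q_U = (190 - 95)/2 = 95/2.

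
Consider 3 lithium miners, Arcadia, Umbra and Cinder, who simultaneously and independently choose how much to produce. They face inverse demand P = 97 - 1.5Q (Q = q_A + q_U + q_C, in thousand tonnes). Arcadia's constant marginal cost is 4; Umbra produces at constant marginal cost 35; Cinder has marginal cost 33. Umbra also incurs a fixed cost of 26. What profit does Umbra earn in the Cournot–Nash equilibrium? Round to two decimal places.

Arcadia's profit: π_A = (97 - 1.5Q)q_A - (4q_A). Setting ∂π_A/∂q_A = 0: 93 - 3q_A - (3/2)(q_U + q_C) = 0.
Umbra's first-order condition: 62 - 3q_U - (3/2)(q_A + q_C) = 0.
Cinder's first-order condition: 64 - 3q_C - (3/2)(q_A + q_U) = 0.
Summing all 3 equations gives 219 − 6Q = 0, hence Q = 73/2.
Back-substituting: q_A = (93 − 219/4)/(3/2) = 51/2, q_U = (62 − 219/4)/(3/2) = 29/6, q_C = (64 − 219/4)/(3/2) = 37/6.
Price P = 97 - (3/2)·(73/2) = 169/4.
Umbra's profit: (169/4 - 35)·(29/6) - 26 = 217/24.

9.04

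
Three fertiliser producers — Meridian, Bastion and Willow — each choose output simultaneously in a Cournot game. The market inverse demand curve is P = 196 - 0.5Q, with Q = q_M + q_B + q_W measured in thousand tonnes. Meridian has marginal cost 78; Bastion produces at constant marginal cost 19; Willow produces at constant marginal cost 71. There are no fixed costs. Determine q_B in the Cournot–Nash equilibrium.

Meridian's profit: π_M = (196 - 0.5Q)q_M - (78q_M). Setting ∂π_M/∂q_M = 0: 118 - q_M - (1/2)(q_B + q_W) = 0.
Bastion's first-order condition: 177 - q_B - (1/2)(q_M + q_W) = 0.
Willow's first-order condition: 125 - q_W - (1/2)(q_M + q_B) = 0.
Adding the 3 first-order conditions: 420 − 2Q = 0, so Q = 210.
Back-substituting: q_M = (118 − 105)/(1/2) = 26, q_B = (177 − 105)/(1/2) = 144, q_W = (125 − 105)/(1/2) = 40.

144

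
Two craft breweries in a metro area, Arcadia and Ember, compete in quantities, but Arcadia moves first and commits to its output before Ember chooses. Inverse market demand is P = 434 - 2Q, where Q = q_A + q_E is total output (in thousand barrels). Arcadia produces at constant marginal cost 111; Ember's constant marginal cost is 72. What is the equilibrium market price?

The follower Ember best-responds to any q_A: π_E = (434 - 2Q)q_E - 72q_E.
Setting the follower's marginal profit to zero, 362 - 2q_A - 4q_E = 0, i.e. q_E = (362 - 2q_A)/4.
Arcadia substitutes q_E(q_A) into its own profit: π_A = q_A(434 - 2q_A - (362 - 2q_A)/2) - 111q_A = (253 - q_A)q_A - 111q_A.
The leader's first-order condition 142 - 2q_A = 0 yields q_A = 71.
Then q_E = (362 - 2·71)/4 = 55.
Total output Q = 126, so price P = 434 - 2·126 = 182.

182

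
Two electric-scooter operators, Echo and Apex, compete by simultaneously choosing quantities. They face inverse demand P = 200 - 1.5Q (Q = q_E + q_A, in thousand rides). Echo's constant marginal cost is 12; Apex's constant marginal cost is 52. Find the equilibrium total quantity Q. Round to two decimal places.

Echo's profit: π_E = (200 - 1.5Q)q_E - (12q_E). Setting ∂π_E/∂q_E = 0: 188 - 3q_E - (3/2)(q_A) = 0.
Apex's profit: π_A = (200 - 1.5Q)q_A - (52q_A). Setting ∂π_A/∂q_A = 0: 148 - 3q_A - (3/2)(q_E) = 0.
Rearranging gives the reaction functions q_E = (188 - (3/2)q_A)/3 and q_A = (148 - (3/2)q_E)/3.
Substituting one into the other gives q_E = 152/3 and q_A = 24.
Total output Q = 152/3 + 24 = 224/3.

74.67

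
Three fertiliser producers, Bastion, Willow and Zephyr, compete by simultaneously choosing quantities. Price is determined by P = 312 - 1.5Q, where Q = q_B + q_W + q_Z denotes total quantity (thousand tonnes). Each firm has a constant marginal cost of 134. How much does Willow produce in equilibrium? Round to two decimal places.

A representative firm's profit is π_i = q_i(312 - 1.5Q) - 134q_i.
Setting ∂π_i/∂q_i = 0 with rivals' quantities fixed: 178 - 3q_i - (3/2)·Σ_{j≠i} q_j = 0.
By symmetry each firm produces the same amount; substituting Σ_{j≠i} q_j = 2q_i yields q_i = 178/6 = 89/3.

29.67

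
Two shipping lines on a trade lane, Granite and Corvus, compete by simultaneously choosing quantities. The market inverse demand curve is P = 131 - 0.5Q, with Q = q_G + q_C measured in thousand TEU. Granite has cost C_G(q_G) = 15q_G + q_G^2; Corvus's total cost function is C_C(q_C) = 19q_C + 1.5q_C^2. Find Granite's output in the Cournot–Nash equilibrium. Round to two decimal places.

34.72

Granite's profit: π_G = (131 - 0.5Q)q_G - (15q_G + q_G²). Setting ∂π_G/∂q_G = 0: 116 - 3q_G - (1/2)(q_C) = 0.
Corvus's first-order condition: 112 - 4q_C - (1/2)(q_G) = 0.
Rearranging gives the reaction functions q_G = (116 - (1/2)q_C)/3 and q_C = (112 - (1/2)q_G)/4.
Solving the pair: q_G = 1632/47, q_C = 1112/47.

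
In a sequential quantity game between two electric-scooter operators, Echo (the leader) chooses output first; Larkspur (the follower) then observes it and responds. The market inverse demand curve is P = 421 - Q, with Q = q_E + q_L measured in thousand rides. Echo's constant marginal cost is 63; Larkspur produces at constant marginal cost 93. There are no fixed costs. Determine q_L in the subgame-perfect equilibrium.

The follower Larkspur best-responds to any q_E: π_L = (421 - Q)q_L - 93q_L.
Follower FOC: 328 - q_E - 2q_L = 0, so q_L(q_E) = (328 - q_E)/2.
Echo substitutes q_L(q_E) into its own profit: π_E = q_E(421 - q_E - (328 - q_E)/2) - 63q_E = (257 - (1/2)q_E)q_E - 63q_E.
Maximising: ∂π_E/∂q_E = 194 - q_E = 0, giving q_E = 194.
Then q_L = (328 - 194)/2 = 67.

67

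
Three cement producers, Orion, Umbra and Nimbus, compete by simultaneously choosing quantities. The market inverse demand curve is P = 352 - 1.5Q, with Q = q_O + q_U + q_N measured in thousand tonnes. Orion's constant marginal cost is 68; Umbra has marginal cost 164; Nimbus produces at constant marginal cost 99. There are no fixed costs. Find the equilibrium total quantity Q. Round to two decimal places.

Orion's profit: π_O = (352 - 1.5Q)q_O - (68q_O). Setting ∂π_O/∂q_O = 0: 284 - 3q_O - (3/2)(q_U + q_N) = 0.
Umbra's profit: π_U = (352 - 1.5Q)q_U - (164q_U). Setting ∂π_U/∂q_U = 0: 188 - 3q_U - (3/2)(q_O + q_N) = 0.
Nimbus's first-order condition: 253 - 3q_N - (3/2)(q_O + q_U) = 0.
Adding the 3 conditions: 725 − 3Q − 3Q = 0, i.e. Q = 725/6.
Back-substituting: q_O = (284 − 725/4)/(3/2) = 137/2, q_U = (188 − 725/4)/(3/2) = 9/2, q_N = (253 − 725/4)/(3/2) = 287/6.
Total output Q = 137/2 + 9/2 + 287/6 = 725/6.

120.83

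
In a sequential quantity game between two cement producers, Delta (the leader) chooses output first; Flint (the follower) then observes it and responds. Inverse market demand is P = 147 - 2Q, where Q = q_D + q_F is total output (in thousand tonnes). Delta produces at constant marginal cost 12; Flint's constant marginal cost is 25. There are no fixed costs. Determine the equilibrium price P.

Solve by backward induction. Given q_D, the follower Flint maximises π_F = (147 - 2q_D - 2q_F)q_F - 25q_F.
∂π_F/∂q_F = 122 - 2q_D - 4q_F = 0 gives the reaction function q_F = (122 - 2q_D)/4.
Delta substitutes q_F(q_D) into its own profit: π_D = q_D(147 - 2q_D - (122 - 2q_D)/2) - 12q_D = (86 - q_D)q_D - 12q_D.
Maximising: ∂π_D/∂q_D = 74 - 2q_D = 0, giving q_D = 37.
Then q_F = (122 - 2·37)/4 = 12.
Total output Q = 49, so price P = 147 - 2·49 = 49.

49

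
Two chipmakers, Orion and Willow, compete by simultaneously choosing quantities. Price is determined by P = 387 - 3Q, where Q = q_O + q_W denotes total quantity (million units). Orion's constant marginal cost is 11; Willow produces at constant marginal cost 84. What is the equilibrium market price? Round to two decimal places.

Orion's profit: π_O = (387 - 3Q)q_O - (11q_O). Setting ∂π_O/∂q_O = 0: 376 - 6q_O - 3(q_W) = 0.
Willow's profit: π_W = (387 - 3Q)q_W - (84q_W). Setting ∂π_W/∂q_W = 0: 303 - 6q_W - 3(q_O) = 0.
Rearranging gives the reaction functions q_O = (376 - 3q_W)/6 and q_W = (303 - 3q_O)/6.
Substituting one into the other gives q_O = 449/9 and q_W = 230/9.
Total output Q = 679/9, so price P = 387 - 3·(679/9) = 482/3.

160.67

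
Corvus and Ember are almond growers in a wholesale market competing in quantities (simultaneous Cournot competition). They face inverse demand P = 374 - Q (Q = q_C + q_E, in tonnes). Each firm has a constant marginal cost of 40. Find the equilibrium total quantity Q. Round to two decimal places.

222.67

A representative firm's profit is π_i = q_i(374 - Q) - 40q_i.
First-order condition (treating rivals' output as given): 334 - 2q_i - q_j = 0.
By symmetry each firm produces the same amount; substituting q_j = q_i yields q_i = 334/3.
Total output Q = 334/3 + 334/3 = 668/3.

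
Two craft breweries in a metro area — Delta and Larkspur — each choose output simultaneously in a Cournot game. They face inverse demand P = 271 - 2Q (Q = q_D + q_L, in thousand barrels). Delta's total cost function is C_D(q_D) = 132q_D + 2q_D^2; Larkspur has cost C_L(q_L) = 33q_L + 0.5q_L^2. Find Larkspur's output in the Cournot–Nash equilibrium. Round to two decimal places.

Delta's profit: π_D = (271 - 2Q)q_D - (132q_D + 2q_D²). Setting ∂π_D/∂q_D = 0: 139 - 8q_D - 2(q_L) = 0.
Larkspur's first-order condition: 238 - 5q_L - 2(q_D) = 0.
Rearranging gives the reaction functions q_D = (139 - 2q_L)/8 and q_L = (238 - 2q_D)/5.
Solving the pair: q_D = 73/12, q_L = 271/6.

45.17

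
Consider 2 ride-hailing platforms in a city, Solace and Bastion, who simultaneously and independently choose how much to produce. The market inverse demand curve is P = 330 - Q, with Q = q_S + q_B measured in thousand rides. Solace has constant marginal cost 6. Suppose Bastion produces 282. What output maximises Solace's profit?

21

With the rival's output fixed at 282, Solace's profit is π_S = (330 - 282 - q_S)q_S - (6q_S) = (48 - q_S)q_S - (6q_S).
∂π_S/∂q_S = 42 - 2q_S = 0, so q_S = 21.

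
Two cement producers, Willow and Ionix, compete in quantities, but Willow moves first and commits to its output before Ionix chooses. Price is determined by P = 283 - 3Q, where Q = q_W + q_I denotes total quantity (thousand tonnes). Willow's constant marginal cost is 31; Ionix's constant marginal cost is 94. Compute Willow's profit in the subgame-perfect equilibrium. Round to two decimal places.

4134.38

The follower Ionix best-responds to any q_W: π_I = (283 - 3Q)q_I - 94q_I.
Follower FOC: 189 - 3q_W - 6q_I = 0, so q_I(q_W) = (189 - 3q_W)/6.
The leader anticipates this reaction. Substituting into P = 283 - 3Q gives P = 377/2 - (3/2)q_W, so π_W = (377/2 - (3/2)q_W)q_W - 31q_W.
Maximising: ∂π_W/∂q_W = 315/2 - 3q_W = 0, giving q_W = 105/2.
Then q_I = (189 - 3·(105/2))/6 = 21/4.
Price P = 283 - 3·(231/4) = 439/4.
Willow's profit: (439/4 - 31)·(105/2) = 4134.3750.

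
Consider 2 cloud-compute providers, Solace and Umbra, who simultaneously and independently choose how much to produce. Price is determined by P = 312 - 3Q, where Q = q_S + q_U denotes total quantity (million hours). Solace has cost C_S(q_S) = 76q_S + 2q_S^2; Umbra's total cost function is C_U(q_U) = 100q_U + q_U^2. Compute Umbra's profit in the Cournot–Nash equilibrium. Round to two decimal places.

1582.02

Solace's profit: π_S = (312 - 3Q)q_S - (76q_S + 2q_S²). Setting ∂π_S/∂q_S = 0: 236 - 10q_S - 3(q_U) = 0.
Umbra's profit: π_U = (312 - 3Q)q_U - (100q_U + q_U²). Setting ∂π_U/∂q_U = 0: 212 - 8q_U - 3(q_S) = 0.
So q_S = (236 - 3q_U)/10 and q_U = (212 - 3q_S)/8.
Solving the pair: q_S = 1252/71, q_U = 1412/71.
Price P = 312 - 3·37.5211 = 199.4366.
Umbra's profit: 199.4366·(1412/71) - 100·(1412/71) - (1412/71)² = 1582.0226.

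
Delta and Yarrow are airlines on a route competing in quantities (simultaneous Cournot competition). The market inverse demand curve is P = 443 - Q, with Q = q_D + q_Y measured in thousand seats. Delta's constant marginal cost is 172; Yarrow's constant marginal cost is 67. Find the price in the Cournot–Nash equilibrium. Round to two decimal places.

227.33

Delta's profit: π_D = (443 - Q)q_D - (172q_D). Setting ∂π_D/∂q_D = 0: 271 - 2q_D - (q_Y) = 0.
Yarrow's first-order condition: 376 - 2q_Y - (q_D) = 0.
So q_D = (271 - q_Y)/2 and q_Y = (376 - q_D)/2.
Solving the pair: q_D = 166/3, q_Y = 481/3.
Total output Q = 647/3, so price P = 443 - 647/3 = 682/3.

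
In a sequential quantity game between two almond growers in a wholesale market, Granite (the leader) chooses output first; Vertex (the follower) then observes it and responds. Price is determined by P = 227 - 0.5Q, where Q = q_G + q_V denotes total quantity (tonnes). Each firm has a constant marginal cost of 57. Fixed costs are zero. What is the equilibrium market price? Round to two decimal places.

Solve by backward induction. Given q_G, the follower Vertex maximises π_V = (227 - (1/2)q_G - (1/2)q_V)q_V - 57q_V.
Setting the follower's marginal profit to zero, 170 - (1/2)q_G - q_V = 0, i.e. q_V = (170 - (1/2)q_G).
The leader anticipates this reaction. Substituting into P = 227 - 0.5Q gives P = 142 - (1/4)q_G, so π_G = (142 - (1/4)q_G)q_G - 57q_G.
Maximising: ∂π_G/∂q_G = 85 - (1/2)q_G = 0, giving q_G = 170.
Then q_V = (170 - (1/2)·170) = 85.
Total output Q = 255, so price P = 227 - (1/2)·255 = 199/2.

99.50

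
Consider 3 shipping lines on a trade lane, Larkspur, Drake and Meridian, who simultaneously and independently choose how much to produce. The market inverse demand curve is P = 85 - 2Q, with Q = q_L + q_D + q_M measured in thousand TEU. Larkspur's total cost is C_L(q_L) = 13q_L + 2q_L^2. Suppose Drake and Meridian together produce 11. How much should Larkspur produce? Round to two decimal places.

6.25

With rivals' combined output fixed at 11, Larkspur's profit is π_L = (85 - 2·11 - 2q_L)q_L - (13q_L + 2q_L²) = (63 - 2q_L)q_L - (13q_L + 2q_L²).
∂π_L/∂q_L = 50 - 8q_L = 0, so q_L = 25/4.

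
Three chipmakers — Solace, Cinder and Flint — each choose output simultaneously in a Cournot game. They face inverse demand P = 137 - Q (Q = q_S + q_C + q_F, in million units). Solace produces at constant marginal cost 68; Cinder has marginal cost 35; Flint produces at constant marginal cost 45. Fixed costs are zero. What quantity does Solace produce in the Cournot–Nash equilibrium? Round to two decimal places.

3.25

Solace's profit: π_S = (137 - Q)q_S - (68q_S). Setting ∂π_S/∂q_S = 0: 69 - 2q_S - (q_C + q_F) = 0.
Cinder's first-order condition: 102 - 2q_C - (q_S + q_F) = 0.
Flint's profit: π_F = (137 - Q)q_F - (45q_F). Setting ∂π_F/∂q_F = 0: 92 - 2q_F - (q_S + q_C) = 0.
Adding the 3 first-order conditions: 263 − 4Q = 0, so Q = 263/4.
Back-substituting: q_S = (69 − 263/4) = 13/4, q_C = (102 − 263/4) = 145/4, q_F = (92 − 263/4) = 105/4.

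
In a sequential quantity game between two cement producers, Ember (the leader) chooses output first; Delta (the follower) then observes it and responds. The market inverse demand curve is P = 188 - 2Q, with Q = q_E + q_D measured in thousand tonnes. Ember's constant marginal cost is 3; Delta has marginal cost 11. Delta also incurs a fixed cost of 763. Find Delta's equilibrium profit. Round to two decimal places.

Solve by backward induction. Given q_E, the follower Delta maximises π_D = (188 - 2q_E - 2q_D)q_D - 11q_D.
Setting the follower's marginal profit to zero, 177 - 2q_E - 4q_D = 0, i.e. q_D = (177 - 2q_E)/4.
Ember substitutes q_D(q_E) into its own profit: π_E = q_E(188 - 2q_E - (177 - 2q_E)/2) - 3q_E = (199/2 - q_E)q_E - 3q_E.
Maximising: ∂π_E/∂q_E = 193/2 - 2q_E = 0, giving q_E = 193/4.
Then q_D = (177 - 2·(193/4))/4 = 161/8.
Price P = 188 - 2·(547/8) = 205/4.
Delta's profit: (205/4 - 11)·(161/8) - 763 = 1505/32.

47.03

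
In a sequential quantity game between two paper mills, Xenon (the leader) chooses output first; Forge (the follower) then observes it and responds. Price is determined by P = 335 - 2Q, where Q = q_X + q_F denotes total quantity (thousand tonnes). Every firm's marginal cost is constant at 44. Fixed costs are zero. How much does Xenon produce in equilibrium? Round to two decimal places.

72.75

The follower Forge best-responds to any q_X: π_F = (335 - 2Q)q_F - 44q_F.
∂π_F/∂q_F = 291 - 2q_X - 4q_F = 0 gives the reaction function q_F = (291 - 2q_X)/4.
Xenon substitutes q_F(q_X) into its own profit: π_X = q_X(335 - 2q_X - (291 - 2q_X)/2) - 44q_X = (379/2 - q_X)q_X - 44q_X.
Leader FOC: 291/2 - 2q_X = 0, so q_X = 291/4.
Then q_F = (291 - 2·(291/4))/4 = 291/8.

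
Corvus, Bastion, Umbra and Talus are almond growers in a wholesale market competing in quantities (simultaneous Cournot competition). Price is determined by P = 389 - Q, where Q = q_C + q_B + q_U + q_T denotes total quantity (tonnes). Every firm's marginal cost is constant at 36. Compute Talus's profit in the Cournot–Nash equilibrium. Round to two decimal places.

4984.36

Each firm earns π_i = (389 - Q)q_i - 36q_i.
First-order condition (treating rivals' output as given): 353 - 2q_i - Σ_{j≠i} q_j = 0.
By symmetry each firm produces the same amount; substituting Σ_{j≠i} q_j = 3q_i yields q_i = 353/5.
Price P = 389 - 1412/5 = 533/5.
Talus's profit: (533/5 - 36)·(353/5) = 4984.3600.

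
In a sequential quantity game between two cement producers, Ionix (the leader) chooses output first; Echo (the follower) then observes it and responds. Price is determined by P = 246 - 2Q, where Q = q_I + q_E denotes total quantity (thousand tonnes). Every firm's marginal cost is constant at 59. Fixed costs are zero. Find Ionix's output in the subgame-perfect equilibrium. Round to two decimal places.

Solve by backward induction. Given q_I, the follower Echo maximises π_E = (246 - 2q_I - 2q_E)q_E - 59q_E.
Setting the follower's marginal profit to zero, 187 - 2q_I - 4q_E = 0, i.e. q_E = (187 - 2q_I)/4.
Ionix substitutes q_E(q_I) into its own profit: π_I = q_I(246 - 2q_I - (187 - 2q_I)/2) - 59q_I = (305/2 - q_I)q_I - 59q_I.
The leader's first-order condition 187/2 - 2q_I = 0 yields q_I = 187/4.
Then q_E = (187 - 2·(187/4))/4 = 187/8.

46.75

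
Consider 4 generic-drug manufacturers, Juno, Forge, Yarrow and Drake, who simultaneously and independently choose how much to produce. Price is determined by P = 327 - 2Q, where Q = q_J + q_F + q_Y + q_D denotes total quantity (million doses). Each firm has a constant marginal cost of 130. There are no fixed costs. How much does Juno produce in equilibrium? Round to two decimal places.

19.70

Each firm earns π_i = (327 - 2Q)q_i - 130q_i.
Setting ∂π_i/∂q_i = 0 with rivals' quantities fixed: 197 - 4q_i - 2·Σ_{j≠i} q_j = 0.
With identical firms every q_j equals q_i, so Σ_{j≠i} q_j = 3q_i and 197 = 10q_i, giving q_i = 197/10.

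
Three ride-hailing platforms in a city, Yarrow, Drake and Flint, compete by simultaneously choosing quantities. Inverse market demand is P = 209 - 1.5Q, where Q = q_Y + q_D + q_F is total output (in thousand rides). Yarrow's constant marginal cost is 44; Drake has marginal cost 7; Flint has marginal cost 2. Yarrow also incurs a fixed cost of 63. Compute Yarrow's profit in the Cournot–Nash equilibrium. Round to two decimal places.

245.17

Yarrow's profit: π_Y = (209 - 1.5Q)q_Y - (44q_Y). Setting ∂π_Y/∂q_Y = 0: 165 - 3q_Y - (3/2)(q_D + q_F) = 0.
Drake's first-order condition: 202 - 3q_D - (3/2)(q_Y + q_F) = 0.
Flint's first-order condition: 207 - 3q_F - (3/2)(q_Y + q_D) = 0.
Adding the 3 first-order conditions: 574 − 6Q = 0, so Q = 287/3.
Back-substituting: q_Y = (165 − 287/2)/(3/2) = 43/3, q_D = (202 − 287/2)/(3/2) = 39, q_F = (207 − 287/2)/(3/2) = 127/3.
Price P = 209 - (3/2)·(287/3) = 131/2.
Yarrow's profit: (131/2 - 44)·(43/3) - 63 = 1471/6.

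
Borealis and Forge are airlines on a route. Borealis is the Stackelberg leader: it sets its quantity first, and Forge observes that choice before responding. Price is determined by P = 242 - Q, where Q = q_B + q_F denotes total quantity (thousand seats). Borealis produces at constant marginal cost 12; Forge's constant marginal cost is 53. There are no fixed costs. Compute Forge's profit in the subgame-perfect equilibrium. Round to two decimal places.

715.56

Solve by backward induction. Given q_B, the follower Forge maximises π_F = (242 - q_B - q_F)q_F - 53q_F.
Follower FOC: 189 - q_B - 2q_F = 0, so q_F(q_B) = (189 - q_B)/2.
The leader anticipates this reaction. Substituting into P = 242 - Q gives P = 295/2 - (1/2)q_B, so π_B = (295/2 - (1/2)q_B)q_B - 12q_B.
The leader's first-order condition 271/2 - q_B = 0 yields q_B = 271/2.
Then q_F = (189 - 271/2)/2 = 107/4.
Price P = 242 - 649/4 = 319/4.
Forge's profit: (319/4 - 53)·(107/4) = 715.5625.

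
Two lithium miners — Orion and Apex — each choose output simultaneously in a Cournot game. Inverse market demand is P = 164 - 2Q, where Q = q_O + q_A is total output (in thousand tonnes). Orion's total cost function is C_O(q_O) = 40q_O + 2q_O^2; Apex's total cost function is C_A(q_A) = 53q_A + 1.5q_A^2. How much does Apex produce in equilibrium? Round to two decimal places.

Orion's profit: π_O = (164 - 2Q)q_O - (40q_O + 2q_O²). Setting ∂π_O/∂q_O = 0: 124 - 8q_O - 2(q_A) = 0.
Apex's first-order condition: 111 - 7q_A - 2(q_O) = 0.
Best responses: q_O = (124 - 2q_A)/8, q_A = (111 - 2q_O)/7.
Solving the pair: q_O = 323/26, q_A = 160/13.

12.31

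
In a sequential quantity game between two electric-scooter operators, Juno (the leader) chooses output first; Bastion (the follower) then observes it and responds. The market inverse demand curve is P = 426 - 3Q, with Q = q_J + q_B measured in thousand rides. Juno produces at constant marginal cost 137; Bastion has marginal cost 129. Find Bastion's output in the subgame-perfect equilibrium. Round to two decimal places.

Solve by backward induction. Given q_J, the follower Bastion maximises π_B = (426 - 3q_J - 3q_B)q_B - 129q_B.
Follower FOC: 297 - 3q_J - 6q_B = 0, so q_B(q_J) = (297 - 3q_J)/6.
The leader anticipates this reaction. Substituting into P = 426 - 3Q gives P = 555/2 - (3/2)q_J, so π_J = (555/2 - (3/2)q_J)q_J - 137q_J.
Maximising: ∂π_J/∂q_J = 281/2 - 3q_J = 0, giving q_J = 281/6.
Then q_B = (297 - 3·(281/6))/6 = 313/12.

26.08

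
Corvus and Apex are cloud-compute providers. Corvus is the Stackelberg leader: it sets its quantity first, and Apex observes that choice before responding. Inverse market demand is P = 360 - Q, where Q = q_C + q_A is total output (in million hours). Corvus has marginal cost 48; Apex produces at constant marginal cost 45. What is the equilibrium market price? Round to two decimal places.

125.25

Solve by backward induction. Given q_C, the follower Apex maximises π_A = (360 - q_C - q_A)q_A - 45q_A.
∂π_A/∂q_A = 315 - q_C - 2q_A = 0 gives the reaction function q_A = (315 - q_C)/2.
The leader anticipates this reaction. Substituting into P = 360 - Q gives P = 405/2 - (1/2)q_C, so π_C = (405/2 - (1/2)q_C)q_C - 48q_C.
Maximising: ∂π_C/∂q_C = 309/2 - q_C = 0, giving q_C = 309/2.
Then q_A = (315 - 309/2)/2 = 321/4.
Total output Q = 939/4, so price P = 360 - 939/4 = 501/4.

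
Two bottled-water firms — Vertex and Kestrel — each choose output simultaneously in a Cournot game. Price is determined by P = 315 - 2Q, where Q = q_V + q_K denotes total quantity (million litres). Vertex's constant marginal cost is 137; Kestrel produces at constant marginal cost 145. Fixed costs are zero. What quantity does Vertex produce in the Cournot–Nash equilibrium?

31

Vertex's profit: π_V = (315 - 2Q)q_V - (137q_V). Setting ∂π_V/∂q_V = 0: 178 - 4q_V - 2(q_K) = 0.
Kestrel's first-order condition: 170 - 4q_K - 2(q_V) = 0.
So q_V = (178 - 2q_K)/4 and q_K = (170 - 2q_V)/4.
Solving the pair: q_V = 31, q_K = 27.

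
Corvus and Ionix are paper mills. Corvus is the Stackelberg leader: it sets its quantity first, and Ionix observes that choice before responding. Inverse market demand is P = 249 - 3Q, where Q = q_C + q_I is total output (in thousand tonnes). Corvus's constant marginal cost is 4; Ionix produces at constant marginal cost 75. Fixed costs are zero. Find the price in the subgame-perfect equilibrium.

The follower Ionix best-responds to any q_C: π_I = (249 - 3Q)q_I - 75q_I.
∂π_I/∂q_I = 174 - 3q_C - 6q_I = 0 gives the reaction function q_I = (174 - 3q_C)/6.
Corvus substitutes q_I(q_C) into its own profit: π_C = q_C(249 - 3q_C - (174 - 3q_C)/2) - 4q_C = (162 - (3/2)q_C)q_C - 4q_C.
Leader FOC: 158 - 3q_C = 0, so q_C = 158/3.
Then q_I = (174 - 3·(158/3))/6 = 8/3.
Total output Q = 166/3, so price P = 249 - 3·(166/3) = 83.

83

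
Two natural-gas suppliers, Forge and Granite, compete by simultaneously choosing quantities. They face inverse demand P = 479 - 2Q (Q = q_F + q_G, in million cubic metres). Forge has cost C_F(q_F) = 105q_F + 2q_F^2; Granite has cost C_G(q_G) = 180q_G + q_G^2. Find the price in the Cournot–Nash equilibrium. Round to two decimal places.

Forge's profit: π_F = (479 - 2Q)q_F - (105q_F + 2q_F²). Setting ∂π_F/∂q_F = 0: 374 - 8q_F - 2(q_G) = 0.
Granite's profit: π_G = (479 - 2Q)q_G - (180q_G + q_G²). Setting ∂π_G/∂q_G = 0: 299 - 6q_G - 2(q_F) = 0.
Best responses: q_F = (374 - 2q_G)/8, q_G = (299 - 2q_F)/6.
Solving the pair: q_F = 823/22, q_G = 411/11.
Total output Q = 1645/22, so price P = 479 - 2·(1645/22) = 329.4545.

329.45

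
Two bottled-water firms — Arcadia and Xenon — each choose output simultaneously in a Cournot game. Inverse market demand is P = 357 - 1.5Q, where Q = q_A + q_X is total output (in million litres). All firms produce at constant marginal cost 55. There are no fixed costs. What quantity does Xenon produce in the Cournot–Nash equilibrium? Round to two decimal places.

67.11

Each firm earns π_i = (357 - 1.5Q)q_i - 55q_i.
First-order condition (treating rivals' output as given): 302 - 3q_i - (3/2)q_j = 0.
With identical firms every q_j equals q_i, so q_j = q_i and 302 = (9/2)q_i, giving q_i = 604/9.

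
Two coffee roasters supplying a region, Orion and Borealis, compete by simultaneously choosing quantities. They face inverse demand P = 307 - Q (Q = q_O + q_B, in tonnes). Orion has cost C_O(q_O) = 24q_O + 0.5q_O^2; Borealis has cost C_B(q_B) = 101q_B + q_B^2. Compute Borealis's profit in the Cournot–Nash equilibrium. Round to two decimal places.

Orion's profit: π_O = (307 - Q)q_O - (24q_O + (1/2)q_O²). Setting ∂π_O/∂q_O = 0: 283 - 3q_O - (q_B) = 0.
Borealis's first-order condition: 206 - 4q_B - (q_O) = 0.
Best responses: q_O = (283 - q_B)/3, q_B = (206 - q_O)/4.
Substituting one into the other gives q_O = 926/11 and q_B = 335/11.
Price P = 307 - 1261/11 = 192.3636.
Borealis's profit: 192.3636·(335/11) - 101·(335/11) - (335/11)² = 1854.9587.

1854.96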